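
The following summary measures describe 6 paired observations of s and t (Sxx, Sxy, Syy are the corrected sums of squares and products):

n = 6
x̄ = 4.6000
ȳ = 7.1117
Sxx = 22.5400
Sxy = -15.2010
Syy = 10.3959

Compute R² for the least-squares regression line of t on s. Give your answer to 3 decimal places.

0.986

R² = Sxy²/(Sxx·Syy) = (-15.201)²/(22.54·10.3959) = 0.986117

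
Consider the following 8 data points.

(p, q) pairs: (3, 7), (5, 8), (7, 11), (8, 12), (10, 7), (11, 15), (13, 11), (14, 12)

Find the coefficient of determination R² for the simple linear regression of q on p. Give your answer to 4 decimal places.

0.3273

n = 8, Σx = 71, Σy = 83, Σxy = 780, Σx² = 733, Σy² = 917
Sxx = Σx² − (Σx)²/n = 733 − 630.125 = 102.875
Sxy = Σxy − (Σx)(Σy)/n = 780 − 736.625 = 43.375
Syy = Σy² − (Σy)²/n = 917 − 861.125 = 55.875
R² = Sxy²/(Sxx·Syy) = (43.375)²/(102.875·55.875) = 0.327304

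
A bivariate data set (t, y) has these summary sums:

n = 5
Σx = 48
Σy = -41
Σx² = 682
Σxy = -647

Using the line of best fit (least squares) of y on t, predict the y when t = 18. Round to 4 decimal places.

Sxx = Σx² − (Σx)²/n = 682 − 460.8 = 221.2
Sxy = Σxy − (Σx)(Σy)/n = -647 − (-393.6) = -253.4
b = Sxy/Sxx = -253.4/221.2 = -1.145570
a = ȳ − b·x̄ = -8.2 − (-1.145570)·9.6 = 2.797468
ŷ(18) = a + b·18 = 2.797468 + (-1.145570)·18 = -17.822785

-17.8228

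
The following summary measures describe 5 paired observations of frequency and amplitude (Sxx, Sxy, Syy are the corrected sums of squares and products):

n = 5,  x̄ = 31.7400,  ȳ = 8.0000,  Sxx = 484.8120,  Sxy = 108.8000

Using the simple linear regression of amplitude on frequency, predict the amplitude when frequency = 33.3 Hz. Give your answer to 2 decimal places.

b = Sxy/Sxx = 108.8/484.812 = 0.224417
a = ȳ − b·x̄ = 8 − 0.224417·31.74 = 0.877008
ŷ(33.3) = a + b·33.3 = 0.877008 + 0.224417·33.3 = 8.350090

8.35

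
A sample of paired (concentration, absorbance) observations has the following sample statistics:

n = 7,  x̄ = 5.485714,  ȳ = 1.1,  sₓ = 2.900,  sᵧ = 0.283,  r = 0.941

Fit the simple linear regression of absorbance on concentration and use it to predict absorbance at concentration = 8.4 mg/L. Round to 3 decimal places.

b = r · sᵧ/sₓ = 0.941 · 0.283/2.9 = 0.091829
a = ȳ − b·x̄ = 1.1 − 0.091829·5.485714 = 0.596254
ŷ(8.4) = a + b·8.4 = 0.596254 + 0.091829·8.4 = 1.367615

1.368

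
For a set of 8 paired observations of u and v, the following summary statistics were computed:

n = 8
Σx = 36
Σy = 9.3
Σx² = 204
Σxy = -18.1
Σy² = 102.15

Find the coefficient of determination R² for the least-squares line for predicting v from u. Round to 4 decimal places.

Sxx = Σx² − (Σx)²/n = 204 − 162 = 42
Sxy = Σxy − (Σx)(Σy)/n = -18.1 − 41.85 = -59.95
Syy = Σy² − (Σy)²/n = 102.15 − 10.81125 = 91.33875
R² = Sxy²/(Sxx·Syy) = (-59.95)²/(42·91.33875) = 0.936859

0.9369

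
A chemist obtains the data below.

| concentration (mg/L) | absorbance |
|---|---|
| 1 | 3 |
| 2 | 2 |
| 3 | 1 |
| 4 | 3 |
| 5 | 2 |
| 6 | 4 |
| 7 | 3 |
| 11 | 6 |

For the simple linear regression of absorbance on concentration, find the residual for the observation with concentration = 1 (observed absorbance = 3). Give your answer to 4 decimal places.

n = 8, Σx = 39, Σy = 24, Σxy = 143, Σx² = 261
Sxx = Σx² − (Σx)²/n = 261 − 190.125 = 70.875
Sxy = Σxy − (Σx)(Σy)/n = 143 − 117 = 26
b = Sxy/Sxx = 26/70.875 = 0.366843
a = ȳ − b·x̄ = 3 − 0.366843·4.875 = 1.211640
ŷ(1) = 1.211640 + 0.366843·1 = 1.578483
residual = y − ŷ = 3 − 1.578483 = 1.421517

1.4215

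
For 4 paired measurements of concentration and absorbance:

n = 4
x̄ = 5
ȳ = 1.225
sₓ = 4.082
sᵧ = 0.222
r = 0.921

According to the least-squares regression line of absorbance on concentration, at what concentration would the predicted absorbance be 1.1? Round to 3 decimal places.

2.504

b = r · sᵧ/sₓ = 0.921 · 0.222/4.082 = 0.050089
a = ȳ − b·x̄ = 1.225 − 0.050089·5 = 0.974557
Set a + b·x = 1.1: x = (1.1 − 0.974557) / 0.050089 = 2.504426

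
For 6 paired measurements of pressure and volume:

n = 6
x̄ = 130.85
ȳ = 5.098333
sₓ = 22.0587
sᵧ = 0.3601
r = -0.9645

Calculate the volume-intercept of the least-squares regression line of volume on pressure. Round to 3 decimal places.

b = r · sᵧ/sₓ = -0.9645 · 0.3601/22.0587 = -0.015745
a = ȳ − b·x̄ = 5.098333 − (-0.015745)·130.85 = 7.158579

7.159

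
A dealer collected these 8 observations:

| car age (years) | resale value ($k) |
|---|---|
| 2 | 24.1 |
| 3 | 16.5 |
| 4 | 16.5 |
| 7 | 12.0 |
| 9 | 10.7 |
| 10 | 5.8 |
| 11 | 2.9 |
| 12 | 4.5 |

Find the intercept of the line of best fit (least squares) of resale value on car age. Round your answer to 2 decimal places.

n = 8, Σx = 58, Σy = 93, Σxy = 487.9, Σx² = 524
Sxx = Σx² − (Σx)²/n = 524 − 420.5 = 103.5
Sxy = Σxy − (Σx)(Σy)/n = 487.9 − 674.25 = -186.35
b = Sxy/Sxx = -186.35/103.5 = -1.800483
a = ȳ − b·x̄ = 11.625 − (-1.800483)·7.25 = 24.678502

24.68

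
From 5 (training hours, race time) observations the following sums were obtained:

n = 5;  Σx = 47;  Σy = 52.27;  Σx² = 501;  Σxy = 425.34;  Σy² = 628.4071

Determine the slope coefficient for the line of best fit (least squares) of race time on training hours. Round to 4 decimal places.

Sxx = Σx² − (Σx)²/n = 501 − 441.8 = 59.2
Sxy = Σxy − (Σx)(Σy)/n = 425.34 − 491.338 = -65.998
b = Sxy/Sxx = -65.998/59.2 = -1.114831

-1.1148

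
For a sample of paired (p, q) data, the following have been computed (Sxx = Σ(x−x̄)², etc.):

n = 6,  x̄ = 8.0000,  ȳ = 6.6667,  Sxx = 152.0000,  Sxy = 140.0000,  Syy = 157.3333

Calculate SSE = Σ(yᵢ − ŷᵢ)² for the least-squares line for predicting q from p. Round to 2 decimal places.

b = Sxy/Sxx = 140/152 = 0.921053
SSE = Syy − b·Sxy = 157.3333 − 0.921053·140 = 28.385932

28.39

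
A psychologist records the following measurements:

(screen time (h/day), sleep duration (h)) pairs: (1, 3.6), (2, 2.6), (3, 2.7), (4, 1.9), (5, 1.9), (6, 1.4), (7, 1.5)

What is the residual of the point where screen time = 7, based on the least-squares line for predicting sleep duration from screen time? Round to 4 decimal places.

n = 7, Σx = 28, Σy = 15.6, Σxy = 52.9, Σx² = 140
Sxx = Σx² − (Σx)²/n = 140 − 112 = 28
Sxy = Σxy − (Σx)(Σy)/n = 52.9 − 62.4 = -9.5
b = Sxy/Sxx = -9.5/28 = -0.339286
a = ȳ − b·x̄ = 2.228571 − (-0.339286)·4 = 3.585714
ŷ(7) = 3.585714 + (-0.339286)·7 = 1.210714
residual = y − ŷ = 1.5 − 1.210714 = 0.289286

0.2893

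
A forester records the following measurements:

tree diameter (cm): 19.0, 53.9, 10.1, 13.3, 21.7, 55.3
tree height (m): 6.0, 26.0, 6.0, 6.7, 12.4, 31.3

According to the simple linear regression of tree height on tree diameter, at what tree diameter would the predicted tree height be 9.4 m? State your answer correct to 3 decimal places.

18.960

n = 6, Σx = 173.3, Σy = 88.4, Σxy = 3665.08, Σx² = 7074.09
Sxx = Σx² − (Σx)²/n = 7074.09 − 5005.481667 = 2068.608333
Sxy = Σxy − (Σx)(Σy)/n = 3665.08 − 2553.286667 = 1111.793333
b = Sxy/Sxx = 1111.793333/2068.608333 = 0.537460
a = ȳ − b·x̄ = 14.733333 − 0.537460·28.883333 = -0.790290
Set a + b·x = 9.4: x = (9.4 − (-0.790290)) / 0.537460 = 18.960106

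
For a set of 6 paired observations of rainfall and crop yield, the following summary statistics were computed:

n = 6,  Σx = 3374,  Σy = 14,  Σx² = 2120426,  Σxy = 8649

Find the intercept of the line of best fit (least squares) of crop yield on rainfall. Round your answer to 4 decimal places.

Sxx = Σx² − (Σx)²/n = 2120426 − 1897312.666667 = 223113.333333
Sxy = Σxy − (Σx)(Σy)/n = 8649 − 7872.666667 = 776.333333
b = Sxy/Sxx = 776.333333/223113.333333 = 0.003480
a = ȳ − b·x̄ = 2.333333 − 0.003480·562.333333 = 0.376668

0.3767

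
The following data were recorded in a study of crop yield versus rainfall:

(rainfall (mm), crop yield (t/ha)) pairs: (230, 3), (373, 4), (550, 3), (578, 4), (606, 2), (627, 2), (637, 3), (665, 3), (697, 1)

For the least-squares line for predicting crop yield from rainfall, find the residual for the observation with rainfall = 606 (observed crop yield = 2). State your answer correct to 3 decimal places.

-0.610

n = 9, Σx = 4963, Σy = 25, Σxy = 13213, Σx² = 2922781
Sxx = Σx² − (Σx)²/n = 2922781 − 2736818.777778 = 185962.222222
Sxy = Σxy − (Σx)(Σy)/n = 13213 − 13786.111111 = -573.111111
b = Sxy/Sxx = -573.111111/185962.222222 = -0.003082
a = ȳ − b·x̄ = 2.777778 − (-0.003082)·551.444444 = 4.477257
ŷ(606) = 4.477257 + (-0.003082)·606 = 2.609645
residual = y − ŷ = 2 − 2.609645 = -0.609645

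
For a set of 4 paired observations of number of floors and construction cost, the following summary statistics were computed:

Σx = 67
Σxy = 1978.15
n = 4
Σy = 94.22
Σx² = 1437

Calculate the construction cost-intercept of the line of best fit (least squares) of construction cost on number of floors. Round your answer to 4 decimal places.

Sxx = Σx² − (Σx)²/n = 1437 − 1122.25 = 314.75
Sxy = Σxy − (Σx)(Σy)/n = 1978.15 − 1578.185 = 399.965
b = Sxy/Sxx = 399.965/314.75 = 1.270739
a = ȳ − b·x̄ = 23.555 − 1.270739·16.75 = 2.270127

2.2701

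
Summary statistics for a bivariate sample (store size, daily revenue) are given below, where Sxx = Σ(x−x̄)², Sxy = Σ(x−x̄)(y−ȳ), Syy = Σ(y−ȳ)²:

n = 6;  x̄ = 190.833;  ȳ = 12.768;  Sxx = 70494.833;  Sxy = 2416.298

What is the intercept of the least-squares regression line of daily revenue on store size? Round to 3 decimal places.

b = Sxy/Sxx = 2416.298/70494.833 = 0.034276
a = ȳ − b·x̄ = 12.768 − 0.034276·190.833 = 6.226962

6.227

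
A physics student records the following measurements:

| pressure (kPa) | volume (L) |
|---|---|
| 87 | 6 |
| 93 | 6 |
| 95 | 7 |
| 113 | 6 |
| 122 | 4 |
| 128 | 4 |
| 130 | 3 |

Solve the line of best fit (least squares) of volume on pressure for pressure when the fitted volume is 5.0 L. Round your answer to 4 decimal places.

n = 7, Σx = 768, Σy = 36, Σxy = 3813, Σx² = 86180
Sxx = Σx² − (Σx)²/n = 86180 − 84260.571429 = 1919.428571
Sxy = Σxy − (Σx)(Σy)/n = 3813 − 3949.714286 = -136.714286
b = Sxy/Sxx = -136.714286/1919.428571 = -0.071227
a = ȳ − b·x̄ = 5.142857 − (-0.071227)·109.714286 = 12.957428
Set a + b·x = 5.0: x = (5.0 − 12.957428) / (-0.071227) = 111.719958

111.7200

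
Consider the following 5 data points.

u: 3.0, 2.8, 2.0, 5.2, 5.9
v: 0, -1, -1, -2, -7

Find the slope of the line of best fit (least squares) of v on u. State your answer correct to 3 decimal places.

n = 5, Σx = 18.9, Σy = -11, Σxy = -56.5, Σx² = 82.69
Sxx = Σx² − (Σx)²/n = 82.69 − 71.442 = 11.248
Sxy = Σxy − (Σx)(Σy)/n = -56.5 − (-41.58) = -14.92
b = Sxy/Sxx = -14.92/11.248 = -1.326458

-1.326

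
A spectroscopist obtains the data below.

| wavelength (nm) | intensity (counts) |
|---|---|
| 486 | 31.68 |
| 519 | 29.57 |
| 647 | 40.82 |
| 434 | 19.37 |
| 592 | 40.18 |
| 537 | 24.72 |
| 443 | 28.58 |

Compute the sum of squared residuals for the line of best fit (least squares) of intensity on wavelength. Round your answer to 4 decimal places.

118.1268

n = 7, Σx = 3658, Σy = 214.92, Σxy = 115282.57, Σx² = 1947604, Σy² = 6961.8038
Sxx = Σx² − (Σx)²/n = 1947604 − 1911566.285714 = 36037.714286
Sxy = Σxy − (Σx)(Σy)/n = 115282.57 − 112311.051429 = 2971.518571
Syy = Σy² − (Σy)²/n = 6961.8038 − 6598.658057 = 363.145743
b = Sxy/Sxx = 2971.518571/36037.714286 = 0.082456
SSE = Syy − b·Sxy = 363.145743 − 0.082456·2971.518571 = 118.126801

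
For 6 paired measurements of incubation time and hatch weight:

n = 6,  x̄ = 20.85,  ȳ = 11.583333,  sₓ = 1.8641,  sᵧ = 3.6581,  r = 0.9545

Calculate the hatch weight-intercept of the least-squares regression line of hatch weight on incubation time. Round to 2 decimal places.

-27.47

b = r · sᵧ/sₓ = 0.9545 · 3.6581/1.8641 = 1.873106
a = ȳ − b·x̄ = 11.583333 − 1.873106·20.85 = -27.470922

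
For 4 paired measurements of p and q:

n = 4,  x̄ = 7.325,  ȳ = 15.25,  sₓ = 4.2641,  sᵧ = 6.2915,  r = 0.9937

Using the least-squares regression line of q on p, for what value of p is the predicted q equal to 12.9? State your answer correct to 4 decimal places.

5.7222

b = r · sᵧ/sₓ = 0.9937 · 6.2915/4.2641 = 1.466163
a = ȳ − b·x̄ = 15.25 − 1.466163·7.325 = 4.510360
Set a + b·x = 12.9: x = (12.9 − 4.510360) / 1.466163 = 5.722176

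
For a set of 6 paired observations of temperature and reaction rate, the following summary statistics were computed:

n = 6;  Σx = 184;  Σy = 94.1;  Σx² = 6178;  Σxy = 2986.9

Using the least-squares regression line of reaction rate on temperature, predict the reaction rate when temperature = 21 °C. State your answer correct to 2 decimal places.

13.86

Sxx = Σx² − (Σx)²/n = 6178 − 5642.666667 = 535.333333
Sxy = Σxy − (Σx)(Σy)/n = 2986.9 − 2885.733333 = 101.166667
b = Sxy/Sxx = 101.166667/535.333333 = 0.188979
a = ȳ − b·x̄ = 15.683333 − 0.188979·30.666667 = 9.887983
ŷ(21) = a + b·21 = 9.887983 + 0.188979·21 = 13.856538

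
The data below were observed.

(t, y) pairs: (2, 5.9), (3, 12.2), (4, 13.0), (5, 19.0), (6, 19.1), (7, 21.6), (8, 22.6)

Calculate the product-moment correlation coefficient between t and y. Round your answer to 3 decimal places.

n = 7, Σx = 35, Σy = 113.4, Σxy = 642, Σx² = 203, Σy² = 2055.78
Sxx = Σx² − (Σx)²/n = 203 − 175 = 28
Sxy = Σxy − (Σx)(Σy)/n = 642 − 567 = 75
Syy = Σy² − (Σy)²/n = 2055.78 − 1837.08 = 218.7
r = Sxy/√(Sxx·Syy) = 75/√(6123.6) = 75/78.253434 = 0.958424

0.958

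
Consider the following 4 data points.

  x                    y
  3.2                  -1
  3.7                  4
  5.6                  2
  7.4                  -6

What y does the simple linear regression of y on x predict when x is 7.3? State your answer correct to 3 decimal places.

-3.749

n = 4, Σx = 19.9, Σy = -1, Σxy = -21.6, Σx² = 110.05
Sxx = Σx² − (Σx)²/n = 110.05 − 99.0025 = 11.0475
Sxy = Σxy − (Σx)(Σy)/n = -21.6 − (-4.975) = -16.625
b = Sxy/Sxx = -16.625/11.0475 = -1.504865
a = ȳ − b·x̄ = -0.25 − (-1.504865)·4.975 = 7.236705
ŷ(7.3) = a + b·7.3 = 7.236705 + (-1.504865)·7.3 = -3.748812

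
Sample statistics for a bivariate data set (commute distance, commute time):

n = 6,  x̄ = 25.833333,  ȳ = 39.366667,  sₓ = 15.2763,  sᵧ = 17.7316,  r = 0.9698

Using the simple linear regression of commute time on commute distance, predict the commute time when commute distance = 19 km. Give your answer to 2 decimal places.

31.67

b = r · sᵧ/sₓ = 0.9698 · 17.7316/15.2763 = 1.125672
a = ȳ − b·x̄ = 39.366667 − 1.125672·25.833333 = 10.286803
ŷ(19) = a + b·19 = 10.286803 + 1.125672·19 = 31.674574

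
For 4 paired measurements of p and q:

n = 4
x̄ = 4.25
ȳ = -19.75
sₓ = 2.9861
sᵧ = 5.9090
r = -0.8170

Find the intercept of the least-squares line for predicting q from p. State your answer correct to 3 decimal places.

-12.879

b = r · sᵧ/sₓ = -0.817 · 5.909/2.9861 = -1.616708
a = ȳ − b·x̄ = -19.75 − (-1.616708)·4.25 = -12.878989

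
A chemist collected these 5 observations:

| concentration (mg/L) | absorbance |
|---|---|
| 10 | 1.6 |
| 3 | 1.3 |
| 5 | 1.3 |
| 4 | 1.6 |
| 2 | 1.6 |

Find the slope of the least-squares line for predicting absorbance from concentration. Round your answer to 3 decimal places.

0.012

n = 5, Σx = 24, Σy = 7.4, Σxy = 36, Σx² = 154
Sxx = Σx² − (Σx)²/n = 154 − 115.2 = 38.8
Sxy = Σxy − (Σx)(Σy)/n = 36 − 35.52 = 0.48
b = Sxy/Sxx = 0.48/38.8 = 0.012371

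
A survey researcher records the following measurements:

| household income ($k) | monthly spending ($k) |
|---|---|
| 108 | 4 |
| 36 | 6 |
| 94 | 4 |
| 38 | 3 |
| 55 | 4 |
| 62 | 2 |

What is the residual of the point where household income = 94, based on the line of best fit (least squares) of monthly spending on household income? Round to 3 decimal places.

n = 6, Σx = 393, Σy = 23, Σxy = 1482, Σx² = 30109
Sxx = Σx² − (Σx)²/n = 30109 − 25741.5 = 4367.5
Sxy = Σxy − (Σx)(Σy)/n = 1482 − 1506.5 = -24.5
b = Sxy/Sxx = -24.5/4367.5 = -0.005610
a = ȳ − b·x̄ = 3.833333 − (-0.005610)·65.5 = 4.200763
ŷ(94) = 4.200763 + (-0.005610)·94 = 3.673459
residual = y − ŷ = 4 − 3.673459 = 0.326541

0.327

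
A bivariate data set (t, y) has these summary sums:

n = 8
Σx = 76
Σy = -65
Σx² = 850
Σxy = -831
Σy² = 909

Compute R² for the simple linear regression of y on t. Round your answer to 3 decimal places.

Sxx = Σx² − (Σx)²/n = 850 − 722 = 128
Sxy = Σxy − (Σx)(Σy)/n = -831 − (-617.5) = -213.5
Syy = Σy² − (Σy)²/n = 909 − 528.125 = 380.875
R² = Sxy²/(Sxx·Syy) = (-213.5)²/(128·380.875) = 0.934982

0.935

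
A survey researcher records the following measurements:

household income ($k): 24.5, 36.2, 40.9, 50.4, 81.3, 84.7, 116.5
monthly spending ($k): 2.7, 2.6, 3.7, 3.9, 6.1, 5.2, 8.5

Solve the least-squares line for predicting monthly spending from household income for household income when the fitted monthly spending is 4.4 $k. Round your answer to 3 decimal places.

57.709

n = 7, Σx = 434.5, Σy = 32.7, Σxy = 2434.78, Σx² = 33479.69
Sxx = Σx² − (Σx)²/n = 33479.69 − 26970.035714 = 6509.654286
Sxy = Σxy − (Σx)(Σy)/n = 2434.78 − 2029.735714 = 405.044286
b = Sxy/Sxx = 405.044286/6509.654286 = 0.062222
a = ȳ − b·x̄ = 4.671429 − 0.062222·62.071429 = 0.809215
Set a + b·x = 4.4: x = (4.4 − 0.809215) / 0.062222 = 57.709174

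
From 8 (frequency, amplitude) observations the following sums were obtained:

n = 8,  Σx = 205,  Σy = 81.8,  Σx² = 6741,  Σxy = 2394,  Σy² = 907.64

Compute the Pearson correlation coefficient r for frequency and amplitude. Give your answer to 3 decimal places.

Sxx = Σx² − (Σx)²/n = 6741 − 5253.125 = 1487.875
Sxy = Σxy − (Σx)(Σy)/n = 2394 − 2096.125 = 297.875
Syy = Σy² − (Σy)²/n = 907.64 − 836.405 = 71.235
r = Sxy/√(Sxx·Syy) = 297.875/√(105988.775625) = 297.875/325.559174 = 0.914964

0.915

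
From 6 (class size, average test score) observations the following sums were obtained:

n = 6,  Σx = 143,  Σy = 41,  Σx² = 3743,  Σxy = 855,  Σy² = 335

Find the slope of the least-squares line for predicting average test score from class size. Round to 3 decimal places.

-0.365

Sxx = Σx² − (Σx)²/n = 3743 − 3408.166667 = 334.833333
Sxy = Σxy − (Σx)(Σy)/n = 855 − 977.166667 = -122.166667
b = Sxy/Sxx = -122.166667/334.833333 = -0.364858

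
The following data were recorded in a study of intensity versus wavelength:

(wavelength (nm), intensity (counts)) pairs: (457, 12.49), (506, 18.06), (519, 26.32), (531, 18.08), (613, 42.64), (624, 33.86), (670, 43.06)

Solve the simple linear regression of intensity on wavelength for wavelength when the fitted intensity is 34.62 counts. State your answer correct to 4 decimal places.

n = 7, Σx = 3920, Σy = 194.51, Σxy = 114224.01, Σx² = 2230252
Sxx = Σx² − (Σx)²/n = 2230252 − 2195200 = 35052
Sxy = Σxy − (Σx)(Σy)/n = 114224.01 − 108925.6 = 5298.41
b = Sxy/Sxx = 5298.41/35052 = 0.151159
a = ȳ − b·x̄ = 27.787143 − 0.151159·560 = -56.861653
Set a + b·x = 34.62: x = (34.62 − (-56.861653)) / 0.151159 = 605.203242

605.2032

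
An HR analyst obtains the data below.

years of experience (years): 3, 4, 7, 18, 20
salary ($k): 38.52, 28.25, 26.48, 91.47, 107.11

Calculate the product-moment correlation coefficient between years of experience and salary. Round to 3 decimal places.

n = 5, Σx = 52, Σy = 291.83, Σxy = 4202.58, Σx² = 798, Σy² = 22822.3563
Sxx = Σx² − (Σx)²/n = 798 − 540.8 = 257.2
Sxy = Σxy − (Σx)(Σy)/n = 4202.58 − 3035.032 = 1167.548
Syy = Σy² − (Σy)²/n = 22822.3563 − 17032.94978 = 5789.40652
r = Sxy/√(Sxx·Syy) = 1167.548/√(1489035.356944) = 1167.548/1220.260364 = 0.956802

0.957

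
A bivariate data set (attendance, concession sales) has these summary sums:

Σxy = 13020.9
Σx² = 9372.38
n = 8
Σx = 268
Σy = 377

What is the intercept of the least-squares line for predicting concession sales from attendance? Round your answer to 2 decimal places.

Sxx = Σx² − (Σx)²/n = 9372.38 − 8978 = 394.38
Sxy = Σxy − (Σx)(Σy)/n = 13020.9 − 12629.5 = 391.4
b = Sxy/Sxx = 391.4/394.38 = 0.992444
a = ȳ − b·x̄ = 47.125 − 0.992444·33.5 = 13.878131

13.88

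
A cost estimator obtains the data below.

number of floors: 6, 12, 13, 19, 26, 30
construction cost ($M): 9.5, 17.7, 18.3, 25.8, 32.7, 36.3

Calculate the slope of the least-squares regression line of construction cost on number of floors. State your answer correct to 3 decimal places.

1.108

n = 6, Σx = 106, Σy = 140.3, Σxy = 2936.7, Σx² = 2286
Sxx = Σx² − (Σx)²/n = 2286 − 1872.666667 = 413.333333
Sxy = Σxy − (Σx)(Σy)/n = 2936.7 − 2478.633333 = 458.066667
b = Sxy/Sxx = 458.066667/413.333333 = 1.108226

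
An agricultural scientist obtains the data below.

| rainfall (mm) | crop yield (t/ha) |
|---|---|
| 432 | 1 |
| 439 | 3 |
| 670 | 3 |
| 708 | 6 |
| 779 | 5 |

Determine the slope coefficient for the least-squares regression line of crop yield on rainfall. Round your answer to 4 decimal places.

n = 5, Σx = 3028, Σy = 18, Σxy = 11902, Σx² = 1936350
Sxx = Σx² − (Σx)²/n = 1936350 − 1833756.8 = 102593.2
Sxy = Σxy − (Σx)(Σy)/n = 11902 − 10900.8 = 1001.2
b = Sxy/Sxx = 1001.2/102593.2 = 0.009759

0.0098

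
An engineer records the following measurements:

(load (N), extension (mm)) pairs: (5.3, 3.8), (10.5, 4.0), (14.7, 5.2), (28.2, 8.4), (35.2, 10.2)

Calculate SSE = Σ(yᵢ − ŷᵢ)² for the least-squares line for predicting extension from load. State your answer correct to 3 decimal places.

0.549

n = 5, Σx = 93.9, Σy = 31.6, Σxy = 734.5, Σx² = 2388.71, Σy² = 232.08
Sxx = Σx² − (Σx)²/n = 2388.71 − 1763.442 = 625.268
Sxy = Σxy − (Σx)(Σy)/n = 734.5 − 593.448 = 141.052
Syy = Σy² − (Σy)²/n = 232.08 − 199.712 = 32.368
b = Sxy/Sxx = 141.052/625.268 = 0.225586
SSE = Syy − b·Sxy = 32.368 − 0.225586·141.052 = 0.548577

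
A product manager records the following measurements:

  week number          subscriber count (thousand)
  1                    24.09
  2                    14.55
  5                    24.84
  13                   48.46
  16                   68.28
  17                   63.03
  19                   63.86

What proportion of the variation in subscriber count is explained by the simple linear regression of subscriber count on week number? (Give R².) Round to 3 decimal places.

0.936

n = 7, Σx = 73, Σy = 307.11, Σxy = 4184.7, Σx² = 1105, Σy² = 16470.4667
Sxx = Σx² − (Σx)²/n = 1105 − 761.285714 = 343.714286
Sxy = Σxy − (Σx)(Σy)/n = 4184.7 − 3202.718571 = 981.981429
Syy = Σy² − (Σy)²/n = 16470.4667 − 13473.793157 = 2996.673543
R² = Sxy²/(Sxx·Syy) = (981.981429)²/(343.714286·2996.673543) = 0.936202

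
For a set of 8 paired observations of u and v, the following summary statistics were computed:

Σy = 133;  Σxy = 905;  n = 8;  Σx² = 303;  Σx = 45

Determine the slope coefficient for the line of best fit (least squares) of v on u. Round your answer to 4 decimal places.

3.1454

Sxx = Σx² − (Σx)²/n = 303 − 253.125 = 49.875
Sxy = Σxy − (Σx)(Σy)/n = 905 − 748.125 = 156.875
b = Sxy/Sxx = 156.875/49.875 = 3.145363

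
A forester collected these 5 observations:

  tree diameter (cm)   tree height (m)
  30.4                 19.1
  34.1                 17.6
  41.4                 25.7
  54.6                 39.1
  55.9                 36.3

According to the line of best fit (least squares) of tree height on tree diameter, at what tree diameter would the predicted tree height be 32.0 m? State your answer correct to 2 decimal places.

48.68

n = 5, Σx = 216.4, Σy = 137.8, Σxy = 6408.81, Σx² = 9906.9
Sxx = Σx² − (Σx)²/n = 9906.9 − 9365.792 = 541.108
Sxy = Σxy − (Σx)(Σy)/n = 6408.81 − 5963.984 = 444.826
b = Sxy/Sxx = 444.826/541.108 = 0.822065
a = ȳ − b·x̄ = 27.56 − 0.822065·43.28 = -8.018977
Set a + b·x = 32.0: x = (32.0 − (-8.018977)) / 0.822065 = 48.681032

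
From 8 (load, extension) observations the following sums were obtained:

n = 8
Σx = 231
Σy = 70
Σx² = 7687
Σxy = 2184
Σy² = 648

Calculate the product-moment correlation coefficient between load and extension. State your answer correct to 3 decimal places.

0.857

Sxx = Σx² − (Σx)²/n = 7687 − 6670.125 = 1016.875
Sxy = Σxy − (Σx)(Σy)/n = 2184 − 2021.25 = 162.75
Syy = Σy² − (Σy)²/n = 648 − 612.5 = 35.5
r = Sxy/√(Sxx·Syy) = 162.75/√(36099.0625) = 162.75/189.997533 = 0.856590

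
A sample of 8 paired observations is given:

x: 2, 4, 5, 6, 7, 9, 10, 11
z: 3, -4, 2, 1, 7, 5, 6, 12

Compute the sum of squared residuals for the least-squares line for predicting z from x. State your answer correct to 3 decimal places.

n = 8, Σx = 54, Σy = 32, Σxy = 292, Σx² = 432, Σy² = 284
Sxx = Σx² − (Σx)²/n = 432 − 364.5 = 67.5
Sxy = Σxy − (Σx)(Σy)/n = 292 − 216 = 76
Syy = Σy² − (Σy)²/n = 284 − 128 = 156
b = Sxy/Sxx = 76/67.5 = 1.125926
SSE = Syy − b·Sxy = 156 − 1.125926·76 = 70.429630

70.430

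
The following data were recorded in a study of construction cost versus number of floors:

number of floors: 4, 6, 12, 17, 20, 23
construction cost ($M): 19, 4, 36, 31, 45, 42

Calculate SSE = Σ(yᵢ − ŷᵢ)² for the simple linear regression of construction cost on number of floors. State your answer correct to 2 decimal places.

n = 6, Σx = 82, Σy = 177, Σxy = 2925, Σx² = 1414, Σy² = 6423
Sxx = Σx² − (Σx)²/n = 1414 − 1120.666667 = 293.333333
Sxy = Σxy − (Σx)(Σy)/n = 2925 − 2419 = 506
Syy = Σy² − (Σy)²/n = 6423 − 5221.5 = 1201.5
b = Sxy/Sxx = 506/293.333333 = 1.725
SSE = Syy − b·Sxy = 1201.5 − 1.725·506 = 328.65

328.65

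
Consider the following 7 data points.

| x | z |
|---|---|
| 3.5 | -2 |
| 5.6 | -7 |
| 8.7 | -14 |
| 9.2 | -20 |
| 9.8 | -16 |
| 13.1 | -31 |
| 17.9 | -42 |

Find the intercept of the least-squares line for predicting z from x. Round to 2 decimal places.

n = 7, Σx = 67.8, Σy = -132, Σxy = -1666.7, Σx² = 792
Sxx = Σx² − (Σx)²/n = 792 − 656.691429 = 135.308571
Sxy = Σxy − (Σx)(Σy)/n = -1666.7 − (-1278.514286) = -388.185714
b = Sxy/Sxx = -388.185714/135.308571 = -2.868892
a = ȳ − b·x̄ = -18.857143 − (-2.868892)·9.685714 = 8.930128

8.93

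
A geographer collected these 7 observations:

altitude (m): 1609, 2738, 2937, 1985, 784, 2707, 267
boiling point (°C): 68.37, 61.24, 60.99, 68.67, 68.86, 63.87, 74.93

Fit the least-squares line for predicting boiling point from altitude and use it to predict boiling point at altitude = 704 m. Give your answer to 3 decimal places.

n = 7, Σx = 13027, Σy = 466.93, Σxy = 840008.67, Σx² = 30665513
Sxx = Σx² − (Σx)²/n = 30665513 − 24243247 = 6422266
Sxy = Σxy − (Σx)(Σy)/n = 840008.67 − 868956.73 = -28948.06
b = Sxy/Sxx = -28948.06/6422266 = -0.004507
a = ȳ − b·x̄ = 66.704286 − (-0.004507)·1861 = 75.092655
ŷ(704) = a + b·704 = 75.092655 + (-0.004507)·704 = 71.919408

71.919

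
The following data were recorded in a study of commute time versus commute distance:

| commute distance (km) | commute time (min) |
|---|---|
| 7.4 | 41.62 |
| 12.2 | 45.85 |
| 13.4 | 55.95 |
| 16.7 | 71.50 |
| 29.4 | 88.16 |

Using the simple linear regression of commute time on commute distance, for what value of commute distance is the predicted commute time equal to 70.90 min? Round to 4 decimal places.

n = 5, Σx = 79.1, Σy = 303.08, Σxy = 5403.042, Σx² = 1526.41
Sxx = Σx² − (Σx)²/n = 1526.41 − 1251.362 = 275.048
Sxy = Σxy − (Σx)(Σy)/n = 5403.042 − 4794.7256 = 608.3164
b = Sxy/Sxx = 608.3164/275.048 = 2.211674
a = ȳ − b·x̄ = 60.616 − 2.211674·15.82 = 25.627324
Set a + b·x = 70.90: x = (70.90 − 25.627324) / 2.211674 = 20.469872

20.4699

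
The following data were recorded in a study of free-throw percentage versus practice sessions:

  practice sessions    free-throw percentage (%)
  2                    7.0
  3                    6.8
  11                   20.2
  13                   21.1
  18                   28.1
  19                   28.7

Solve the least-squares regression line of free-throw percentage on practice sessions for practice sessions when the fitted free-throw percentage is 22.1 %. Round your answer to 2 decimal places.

n = 6, Σx = 66, Σy = 111.9, Σxy = 1582, Σx² = 988
Sxx = Σx² − (Σx)²/n = 988 − 726 = 262
Sxy = Σxy − (Σx)(Σy)/n = 1582 − 1230.9 = 351.1
b = Sxy/Sxx = 351.1/262 = 1.340076
a = ȳ − b·x̄ = 18.65 − 1.340076·11 = 3.909160
Set a + b·x = 22.1: x = (22.1 − 3.909160) / 1.340076 = 13.574480

13.57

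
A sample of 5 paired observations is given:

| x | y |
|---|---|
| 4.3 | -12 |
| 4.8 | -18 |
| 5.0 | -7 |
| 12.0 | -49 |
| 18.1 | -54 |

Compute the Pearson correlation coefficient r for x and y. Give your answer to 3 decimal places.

-0.943

n = 5, Σx = 44.2, Σy = -140, Σxy = -1738.4, Σx² = 538.14, Σy² = 5834
Sxx = Σx² − (Σx)²/n = 538.14 − 390.728 = 147.412
Sxy = Σxy − (Σx)(Σy)/n = -1738.4 − (-1237.6) = -500.8
Syy = Σy² − (Σy)²/n = 5834 − 3920 = 1914
r = Sxy/√(Sxx·Syy) = -500.8/√(282146.568) = -500.8/531.174706 = -0.942816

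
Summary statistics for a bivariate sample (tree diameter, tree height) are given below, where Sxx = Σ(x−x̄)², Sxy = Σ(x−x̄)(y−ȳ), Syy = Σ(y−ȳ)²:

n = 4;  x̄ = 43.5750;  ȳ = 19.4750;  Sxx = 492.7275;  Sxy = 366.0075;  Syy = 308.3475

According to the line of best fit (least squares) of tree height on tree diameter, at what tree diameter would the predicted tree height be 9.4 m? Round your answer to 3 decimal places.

b = Sxy/Sxx = 366.0075/492.7275 = 0.742819
a = ȳ − b·x̄ = 19.475 − 0.742819·43.575 = -12.893351
Set a + b·x = 9.4: x = (9.4 − (-12.893351)) / 0.742819 = 30.011809

30.012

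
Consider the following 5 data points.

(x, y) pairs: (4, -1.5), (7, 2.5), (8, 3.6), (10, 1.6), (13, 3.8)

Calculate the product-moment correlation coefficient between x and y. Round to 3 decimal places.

0.751

n = 5, Σx = 42, Σy = 10, Σxy = 105.7, Σx² = 398, Σy² = 38.46
Sxx = Σx² − (Σx)²/n = 398 − 352.8 = 45.2
Sxy = Σxy − (Σx)(Σy)/n = 105.7 − 84 = 21.7
Syy = Σy² − (Σy)²/n = 38.46 − 20 = 18.46
r = Sxy/√(Sxx·Syy) = 21.7/√(834.392) = 21.7/28.885844 = 0.751233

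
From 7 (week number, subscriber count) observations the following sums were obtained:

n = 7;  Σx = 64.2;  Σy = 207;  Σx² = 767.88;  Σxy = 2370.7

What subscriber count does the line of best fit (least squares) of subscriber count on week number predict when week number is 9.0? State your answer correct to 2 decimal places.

29.12

Sxx = Σx² − (Σx)²/n = 767.88 − 588.805714 = 179.074286
Sxy = Σxy − (Σx)(Σy)/n = 2370.7 − 1898.485714 = 472.214286
b = Sxy/Sxx = 472.214286/179.074286 = 2.636974
a = ȳ − b·x̄ = 29.571429 − 2.636974·9.171429 = 5.386607
ŷ(9.0) = a + b·9.0 = 5.386607 + 2.636974·9 = 29.119376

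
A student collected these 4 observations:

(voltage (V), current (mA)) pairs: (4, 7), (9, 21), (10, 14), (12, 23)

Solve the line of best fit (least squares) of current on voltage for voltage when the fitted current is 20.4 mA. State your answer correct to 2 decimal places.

n = 4, Σx = 35, Σy = 65, Σxy = 633, Σx² = 341
Sxx = Σx² − (Σx)²/n = 341 − 306.25 = 34.75
Sxy = Σxy − (Σx)(Σy)/n = 633 − 568.75 = 64.25
b = Sxy/Sxx = 64.25/34.75 = 1.848921
a = ȳ − b·x̄ = 16.25 − 1.848921·8.75 = 0.071942
Set a + b·x = 20.4: x = (20.4 − 0.071942) / 1.848921 = 10.994553

10.99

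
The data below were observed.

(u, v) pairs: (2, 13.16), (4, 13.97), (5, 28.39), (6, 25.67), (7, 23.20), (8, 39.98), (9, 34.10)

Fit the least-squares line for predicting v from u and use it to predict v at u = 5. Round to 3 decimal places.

n = 7, Σx = 41, Σy = 178.47, Σxy = 1167.31, Σx² = 275
Sxx = Σx² − (Σx)²/n = 275 − 240.142857 = 34.857143
Sxy = Σxy − (Σx)(Σy)/n = 1167.31 − 1045.324286 = 121.985714
b = Sxy/Sxx = 121.985714/34.857143 = 3.499590
a = ȳ − b·x̄ = 25.495714 − 3.499590·5.857143 = 4.998115
ŷ(5) = a + b·5 = 4.998115 + 3.499590·5 = 22.496066

22.496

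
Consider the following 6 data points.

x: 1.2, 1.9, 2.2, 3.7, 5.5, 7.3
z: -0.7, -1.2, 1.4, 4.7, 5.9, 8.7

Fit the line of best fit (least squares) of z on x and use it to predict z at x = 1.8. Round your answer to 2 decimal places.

n = 6, Σx = 21.8, Σy = 18.8, Σxy = 113.31, Σx² = 107.12
Sxx = Σx² − (Σx)²/n = 107.12 − 79.206667 = 27.913333
Sxy = Σxy − (Σx)(Σy)/n = 113.31 − 68.306667 = 45.003333
b = Sxy/Sxx = 45.003333/27.913333 = 1.612252
a = ȳ − b·x̄ = 3.133333 − 1.612252·3.633333 = -2.724516
ŷ(1.8) = a + b·1.8 = -2.724516 + 1.612252·1.8 = 0.177538

0.18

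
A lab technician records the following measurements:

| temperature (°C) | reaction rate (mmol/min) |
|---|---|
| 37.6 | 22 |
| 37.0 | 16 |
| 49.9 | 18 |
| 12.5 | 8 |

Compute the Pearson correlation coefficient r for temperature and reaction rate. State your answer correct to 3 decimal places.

0.814

n = 4, Σx = 137, Σy = 64, Σxy = 2417.4, Σx² = 5429.02, Σy² = 1128
Sxx = Σx² − (Σx)²/n = 5429.02 − 4692.25 = 736.77
Sxy = Σxy − (Σx)(Σy)/n = 2417.4 − 2192 = 225.4
Syy = Σy² − (Σy)²/n = 1128 − 1024 = 104
r = Sxy/√(Sxx·Syy) = 225.4/√(76624.08) = 225.4/276.810549 = 0.814275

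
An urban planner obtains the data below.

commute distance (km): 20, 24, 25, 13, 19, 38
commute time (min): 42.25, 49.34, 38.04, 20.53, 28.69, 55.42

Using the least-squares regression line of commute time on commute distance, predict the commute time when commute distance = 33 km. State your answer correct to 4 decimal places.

52.0939

n = 6, Σx = 139, Σy = 234.27, Σxy = 5898.12, Σx² = 3575
Sxx = Σx² − (Σx)²/n = 3575 − 3220.166667 = 354.833333
Sxy = Σxy − (Σx)(Σy)/n = 5898.12 − 5427.255 = 470.865
b = Sxy/Sxx = 470.865/354.833333 = 1.327003
a = ȳ − b·x̄ = 39.045 − 1.327003·23.166667 = 8.302757
ŷ(33) = a + b·33 = 8.302757 + 1.327003·33 = 52.093866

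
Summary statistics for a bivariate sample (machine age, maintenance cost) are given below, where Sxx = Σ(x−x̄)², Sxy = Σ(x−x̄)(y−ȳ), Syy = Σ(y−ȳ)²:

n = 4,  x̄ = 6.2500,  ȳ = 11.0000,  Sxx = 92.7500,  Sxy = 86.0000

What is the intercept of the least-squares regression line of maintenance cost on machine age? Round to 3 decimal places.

5.205

b = Sxy/Sxx = 86/92.75 = 0.927224
a = ȳ − b·x̄ = 11 − 0.927224·6.25 = 5.204852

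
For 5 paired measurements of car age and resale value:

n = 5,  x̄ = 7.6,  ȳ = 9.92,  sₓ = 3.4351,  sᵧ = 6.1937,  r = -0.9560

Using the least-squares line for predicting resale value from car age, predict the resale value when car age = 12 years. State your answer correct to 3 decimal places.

b = r · sᵧ/sₓ = -0.956 · 6.1937/3.4351 = -1.723728
a = ȳ − b·x̄ = 9.92 − (-1.723728)·7.6 = 23.020331
ŷ(12) = a + b·12 = 23.020331 + (-1.723728)·12 = 2.335598

2.336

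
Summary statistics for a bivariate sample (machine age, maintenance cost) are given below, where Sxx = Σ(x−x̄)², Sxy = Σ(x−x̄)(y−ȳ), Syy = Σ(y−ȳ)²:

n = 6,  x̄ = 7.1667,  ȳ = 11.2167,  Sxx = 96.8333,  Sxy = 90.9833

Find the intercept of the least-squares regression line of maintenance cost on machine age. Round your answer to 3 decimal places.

b = Sxy/Sxx = 90.9833/96.8333 = 0.939587
a = ȳ − b·x̄ = 11.2167 − 0.939587·7.1667 = 4.482963

4.483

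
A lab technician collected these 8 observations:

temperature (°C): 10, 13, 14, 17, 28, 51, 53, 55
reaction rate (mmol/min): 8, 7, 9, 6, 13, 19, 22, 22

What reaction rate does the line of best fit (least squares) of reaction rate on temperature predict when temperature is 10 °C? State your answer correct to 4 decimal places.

6.4641

n = 8, Σx = 241, Σy = 106, Σxy = 4108, Σx² = 9973
Sxx = Σx² − (Σx)²/n = 9973 − 7260.125 = 2712.875
Sxy = Σxy − (Σx)(Σy)/n = 4108 − 3193.25 = 914.75
b = Sxy/Sxx = 914.75/2712.875 = 0.337188
a = ȳ − b·x̄ = 13.25 − 0.337188·30.125 = 3.092199
ŷ(10) = a + b·10 = 3.092199 + 0.337188·10 = 6.464083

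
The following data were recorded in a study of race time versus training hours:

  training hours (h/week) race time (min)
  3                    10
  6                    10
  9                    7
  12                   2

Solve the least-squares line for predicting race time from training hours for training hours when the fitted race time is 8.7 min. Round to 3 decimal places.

n = 4, Σx = 30, Σy = 29, Σxy = 177, Σx² = 270
Sxx = Σx² − (Σx)²/n = 270 − 225 = 45
Sxy = Σxy − (Σx)(Σy)/n = 177 − 217.5 = -40.5
b = Sxy/Sxx = -40.5/45 = -0.9
a = ȳ − b·x̄ = 7.25 − (-0.9)·7.5 = 14
Set a + b·x = 8.7: x = (8.7 − 14) / (-0.9) = 5.888889

5.889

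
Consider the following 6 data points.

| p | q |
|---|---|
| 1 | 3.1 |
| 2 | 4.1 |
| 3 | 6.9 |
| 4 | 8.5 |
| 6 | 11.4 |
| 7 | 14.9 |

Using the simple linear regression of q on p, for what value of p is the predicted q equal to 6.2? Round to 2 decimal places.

2.81

n = 6, Σx = 23, Σy = 48.9, Σxy = 238.7, Σx² = 115
Sxx = Σx² − (Σx)²/n = 115 − 88.166667 = 26.833333
Sxy = Σxy − (Σx)(Σy)/n = 238.7 − 187.45 = 51.25
b = Sxy/Sxx = 51.25/26.833333 = 1.909938
a = ȳ − b·x̄ = 8.15 − 1.909938·3.833333 = 0.828571
Set a + b·x = 6.2: x = (6.2 − 0.828571) / 1.909938 = 2.812358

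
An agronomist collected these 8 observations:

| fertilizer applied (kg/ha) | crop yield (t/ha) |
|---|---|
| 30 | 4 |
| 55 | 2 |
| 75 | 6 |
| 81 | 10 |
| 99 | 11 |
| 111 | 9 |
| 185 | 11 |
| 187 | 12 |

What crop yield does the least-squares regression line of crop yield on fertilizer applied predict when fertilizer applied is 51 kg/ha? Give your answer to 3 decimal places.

5.458

n = 8, Σx = 823, Σy = 65, Σxy = 7857, Σx² = 107427
Sxx = Σx² − (Σx)²/n = 107427 − 84666.125 = 22760.875
Sxy = Σxy − (Σx)(Σy)/n = 7857 − 6686.875 = 1170.125
b = Sxy/Sxx = 1170.125/22760.875 = 0.051409
a = ȳ − b·x̄ = 8.125 − 0.051409·102.875 = 2.836249
ŷ(51) = a + b·51 = 2.836249 + 0.051409·51 = 5.458133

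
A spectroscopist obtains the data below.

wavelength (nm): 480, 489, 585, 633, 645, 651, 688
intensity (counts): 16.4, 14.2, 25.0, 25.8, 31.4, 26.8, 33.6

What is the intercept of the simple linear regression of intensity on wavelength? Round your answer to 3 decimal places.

-25.345

n = 7, Σx = 4171, Σy = 173.2, Σxy = 106588.8, Σx² = 2525605
Sxx = Σx² − (Σx)²/n = 2525605 − 2485320.142857 = 40284.857143
Sxy = Σxy − (Σx)(Σy)/n = 106588.8 − 103202.457143 = 3386.342857
b = Sxy/Sxx = 3386.342857/40284.857143 = 0.084060
a = ȳ − b·x̄ = 24.742857 − 0.084060·595.857143 = -25.344861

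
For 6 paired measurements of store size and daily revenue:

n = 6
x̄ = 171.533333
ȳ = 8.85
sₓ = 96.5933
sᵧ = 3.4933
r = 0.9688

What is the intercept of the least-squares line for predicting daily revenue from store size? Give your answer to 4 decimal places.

2.8400

b = r · sᵧ/sₓ = 0.9688 · 3.4933/96.5933 = 0.035037
a = ȳ − b·x̄ = 8.85 − 0.035037·171.533333 = 2.840041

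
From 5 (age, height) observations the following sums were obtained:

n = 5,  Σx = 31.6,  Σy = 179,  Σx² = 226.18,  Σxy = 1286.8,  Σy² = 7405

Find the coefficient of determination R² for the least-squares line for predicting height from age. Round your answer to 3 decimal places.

0.917

Sxx = Σx² − (Σx)²/n = 226.18 − 199.712 = 26.468
Sxy = Σxy − (Σx)(Σy)/n = 1286.8 − 1131.28 = 155.52
Syy = Σy² − (Σy)²/n = 7405 − 6408.2 = 996.8
R² = Sxy²/(Sxx·Syy) = (155.52)²/(26.468·996.8) = 0.916734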